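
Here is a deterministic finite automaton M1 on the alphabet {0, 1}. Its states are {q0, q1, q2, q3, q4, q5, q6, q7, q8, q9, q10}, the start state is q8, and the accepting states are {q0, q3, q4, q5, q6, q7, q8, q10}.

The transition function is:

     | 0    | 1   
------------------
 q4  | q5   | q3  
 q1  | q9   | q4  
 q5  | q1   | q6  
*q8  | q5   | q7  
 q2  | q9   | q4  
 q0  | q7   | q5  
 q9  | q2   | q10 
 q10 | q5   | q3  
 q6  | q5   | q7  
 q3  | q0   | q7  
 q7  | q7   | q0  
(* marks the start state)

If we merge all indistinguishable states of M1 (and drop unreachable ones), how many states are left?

7

P0 = {q0,q3,q4,q5,q6,q7,q8,q10} | {q1,q2,q9}.
Split {q0,q3,q4,q5,q6,q7,q8,q10} by δ(·,0) → {q0,q3,q4,q6,q7,q8,q10} and {q5}.
On input 0, block {q0,q3,q4,q6,q7,q8,q10} splits into {q4,q6,q8,q10} and {q0,q3,q7}.
Split {q0,q3,q7} by δ(·,1) → {q3,q7} and {q0}.
Split {q3,q7} by δ(·,0) → {q3} and {q7}.
On input 1, block {q4,q6,q8,q10} splits into {q4,q10} and {q6,q8}.
No further refinement is possible. Final partition (7 blocks): {q4,q10} | {q1,q2,q9} | {q5} | {q3} | {q0} | {q7} | {q6,q8}.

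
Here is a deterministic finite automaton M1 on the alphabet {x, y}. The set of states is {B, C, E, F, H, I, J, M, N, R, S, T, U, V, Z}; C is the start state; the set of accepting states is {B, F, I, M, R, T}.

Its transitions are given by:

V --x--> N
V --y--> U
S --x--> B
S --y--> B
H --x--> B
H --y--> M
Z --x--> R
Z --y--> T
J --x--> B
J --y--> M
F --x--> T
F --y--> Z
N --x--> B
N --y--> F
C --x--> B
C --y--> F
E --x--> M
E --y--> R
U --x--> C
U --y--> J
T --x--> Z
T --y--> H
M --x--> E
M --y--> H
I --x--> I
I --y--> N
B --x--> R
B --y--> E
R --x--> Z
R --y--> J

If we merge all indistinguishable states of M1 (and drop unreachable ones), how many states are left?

First remove the unreachable states {I,N,S,U,V}; 10 states remain.
P0 = {B,F,M,R,T} | {C,E,H,J,Z}.
On input x, block {B,F,M,R,T} splits into {M,R,T} and {B,F}.
Split {C,E,H,J,Z} by δ(·,x) → {C,H,J} and {E,Z}.
On input y, block {C,H,J} splits into {H,J} and {C}.
Stable partition: {M,R,T} | {H,J} | {B,F} | {E,Z} | {C} — 5 equivalence classes.

5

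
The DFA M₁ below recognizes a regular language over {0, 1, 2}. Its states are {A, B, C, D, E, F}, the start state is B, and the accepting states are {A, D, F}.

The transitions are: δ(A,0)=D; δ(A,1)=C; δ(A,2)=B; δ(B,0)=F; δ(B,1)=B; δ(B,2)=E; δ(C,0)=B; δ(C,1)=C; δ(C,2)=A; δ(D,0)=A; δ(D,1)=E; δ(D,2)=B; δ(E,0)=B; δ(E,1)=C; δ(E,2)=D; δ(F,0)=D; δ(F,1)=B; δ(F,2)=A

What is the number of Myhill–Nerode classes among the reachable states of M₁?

4

Initial partition by acceptance: {A,D,F} | {B,C,E}.
On input 2, block {A,D,F} splits into {A,D} and {F}.
Split {B,C,E} by δ(·,0) → {C,E} and {B}.
Stable partition: {A,D} | {C,E} | {F} | {B} — 4 equivalence classes.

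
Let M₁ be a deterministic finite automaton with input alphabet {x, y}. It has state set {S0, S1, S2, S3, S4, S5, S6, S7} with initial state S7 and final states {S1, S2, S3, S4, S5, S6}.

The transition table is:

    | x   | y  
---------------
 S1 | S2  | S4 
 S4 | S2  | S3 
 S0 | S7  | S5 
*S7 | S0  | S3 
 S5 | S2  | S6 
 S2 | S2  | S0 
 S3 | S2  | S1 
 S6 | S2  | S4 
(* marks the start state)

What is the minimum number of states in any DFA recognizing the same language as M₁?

All states are reachable from the start state.
P0 = {S1,S2,S3,S4,S5,S6} | {S0,S7}.
Refine {S1,S2,S3,S4,S5,S6} on symbol y: members go to different blocks, giving {S1,S3,S4,S5,S6} and {S2}.
No further refinement is possible. Final partition (3 blocks): {S1,S3,S4,S5,S6} | {S0,S7} | {S2}.

3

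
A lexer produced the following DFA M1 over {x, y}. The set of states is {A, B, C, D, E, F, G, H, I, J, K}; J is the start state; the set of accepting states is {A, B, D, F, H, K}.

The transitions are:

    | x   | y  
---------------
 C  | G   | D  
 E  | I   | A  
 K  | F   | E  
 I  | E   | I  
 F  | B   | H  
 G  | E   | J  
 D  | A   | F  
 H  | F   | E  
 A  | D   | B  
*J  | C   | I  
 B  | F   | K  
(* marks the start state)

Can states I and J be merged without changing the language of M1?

Yes

Start with accepting vs non-accepting: {A,B,D,F,H,K} | {C,E,G,I,J}.
Refine {A,B,D,F,H,K} on symbol y: members go to different blocks, giving {A,B,D,F} and {H,K}.
On input y, block {A,B,D,F} splits into {A,D} and {B,F}.
On input y, block {C,E,G,I,J} splits into {G,I,J} and {C,E}.
No further refinement is possible. Final partition (5 blocks): {A,D} | {G,I,J} | {H,K} | {B,F} | {C,E}.
I and J lie in the same block of the stable partition, so they are equivalent — no string distinguishes them.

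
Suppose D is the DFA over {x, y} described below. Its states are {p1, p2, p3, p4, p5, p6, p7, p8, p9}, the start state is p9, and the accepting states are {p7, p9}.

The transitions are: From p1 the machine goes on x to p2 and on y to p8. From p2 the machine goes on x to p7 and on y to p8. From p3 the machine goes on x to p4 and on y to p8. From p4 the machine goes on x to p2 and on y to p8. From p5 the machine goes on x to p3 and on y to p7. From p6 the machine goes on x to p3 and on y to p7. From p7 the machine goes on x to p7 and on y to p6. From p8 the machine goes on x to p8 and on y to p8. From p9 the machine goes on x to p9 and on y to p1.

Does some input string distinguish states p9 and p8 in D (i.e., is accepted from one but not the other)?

First remove the unreachable states {p5}; 8 states remain.
Initial partition by acceptance: {p7,p9} | {p1,p2,p3,p4,p6,p8}.
Split {p1,p2,p3,p4,p6,p8} by δ(·,x) → {p1,p3,p4,p6,p8} and {p2}.
Refine {p1,p3,p4,p6,p8} on symbol x: members go to different blocks, giving {p3,p6,p8} and {p1,p4}.
On input y, block {p7,p9} splits into {p7} and {p9}.
On input x, block {p3,p6,p8} splits into {p6,p8} and {p3}.
On input x, block {p6,p8} splits into {p6} and {p8}.
The partition is now stable with 7 blocks: {p7} | {p6} | {p2} | {p1,p4} | {p9} | {p3} | {p8}.
p9 and p8 end up in different blocks, so they are distinguishable. For instance, the string 'ε' is accepted from only p9.

Yes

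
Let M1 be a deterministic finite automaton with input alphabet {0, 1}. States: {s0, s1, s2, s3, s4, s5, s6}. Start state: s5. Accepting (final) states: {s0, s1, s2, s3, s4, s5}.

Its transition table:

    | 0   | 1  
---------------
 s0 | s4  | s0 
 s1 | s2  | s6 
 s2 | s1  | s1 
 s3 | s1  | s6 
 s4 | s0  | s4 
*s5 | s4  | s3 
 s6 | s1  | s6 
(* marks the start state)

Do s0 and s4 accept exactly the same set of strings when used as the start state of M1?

Yes

P0 = {s0,s1,s2,s3,s4,s5} | {s6}.
Refine {s0,s1,s2,s3,s4,s5} on symbol 1: members go to different blocks, giving {s0,s2,s4,s5} and {s1,s3}.
Refine {s0,s2,s4,s5} on symbol 0: members go to different blocks, giving {s0,s4,s5} and {s2}.
Refine {s0,s4,s5} on symbol 1: members go to different blocks, giving {s0,s4} and {s5}.
Refine {s1,s3} on symbol 0: members go to different blocks, giving {s1} and {s3}.
No further refinement is possible. Final partition (6 blocks): {s0,s4} | {s6} | {s1} | {s2} | {s5} | {s3}.
s0 and s4 lie in the same block of the stable partition, so they are equivalent — no string distinguishes them.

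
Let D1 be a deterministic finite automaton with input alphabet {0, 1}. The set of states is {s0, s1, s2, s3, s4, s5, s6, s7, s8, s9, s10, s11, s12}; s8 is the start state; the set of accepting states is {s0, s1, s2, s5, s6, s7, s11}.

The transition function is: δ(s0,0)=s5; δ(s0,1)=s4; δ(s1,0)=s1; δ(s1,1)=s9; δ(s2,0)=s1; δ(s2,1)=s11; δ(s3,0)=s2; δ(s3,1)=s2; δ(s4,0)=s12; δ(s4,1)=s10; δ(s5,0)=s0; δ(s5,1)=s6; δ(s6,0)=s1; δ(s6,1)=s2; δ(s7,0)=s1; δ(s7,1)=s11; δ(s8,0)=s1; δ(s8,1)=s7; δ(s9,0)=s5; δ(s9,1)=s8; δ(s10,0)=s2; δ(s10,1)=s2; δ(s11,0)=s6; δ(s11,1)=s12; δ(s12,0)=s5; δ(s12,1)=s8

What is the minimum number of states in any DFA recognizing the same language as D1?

Reachable states from the start: {s0,s1,s2,s4,s5,s6,s7,s8,s9,s10,s11,s12}. Unreachable: {s3} — drop them.
P0 = {s0,s1,s2,s5,s6,s7,s11} | {s4,s8,s9,s10,s12}.
Split {s0,s1,s2,s5,s6,s7,s11} by δ(·,1) → {s2,s5,s6,s7} and {s0,s1,s11}.
Refine {s2,s5,s6,s7} on symbol 1: members go to different blocks, giving {s2,s7} and {s5,s6}.
Split {s4,s8,s9,s10,s12} by δ(·,0) → {s9,s12} and {s4} and {s8} and {s10}.
Split {s0,s1,s11} by δ(·,0) → {s0,s11} and {s1}.
Split {s0,s11} by δ(·,1) → {s0} and {s11}.
Split {s5,s6} by δ(·,0) → {s5} and {s6}.
Stable partition: {s2,s7} | {s9,s12} | {s0} | {s5} | {s4} | {s8} | {s10} | {s1} | {s11} | {s6} — 10 equivalence classes.

10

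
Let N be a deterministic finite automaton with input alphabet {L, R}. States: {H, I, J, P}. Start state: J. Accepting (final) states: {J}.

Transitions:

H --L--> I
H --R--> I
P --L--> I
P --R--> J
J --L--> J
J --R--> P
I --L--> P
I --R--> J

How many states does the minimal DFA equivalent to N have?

2

Reachable states from the start: {I,J,P}. Unreachable: {H} — drop them.
Initial partition by acceptance: {J} | {I,P}.
Stable partition: {J} | {I,P} — 2 equivalence classes.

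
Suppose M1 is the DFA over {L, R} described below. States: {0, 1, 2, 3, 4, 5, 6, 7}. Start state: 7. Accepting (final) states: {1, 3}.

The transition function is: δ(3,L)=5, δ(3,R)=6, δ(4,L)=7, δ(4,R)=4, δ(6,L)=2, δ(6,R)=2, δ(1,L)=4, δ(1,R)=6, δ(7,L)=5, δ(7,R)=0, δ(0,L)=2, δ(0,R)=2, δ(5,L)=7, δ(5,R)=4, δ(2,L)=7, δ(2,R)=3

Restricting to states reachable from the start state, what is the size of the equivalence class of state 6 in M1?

2

Reachable states from the start: {0,2,3,4,5,6,7}. Unreachable: {1} — drop them.
P0 = {3} | {0,2,4,5,6,7}.
Split {0,2,4,5,6,7} by δ(·,R) → {0,4,5,6,7} and {2}.
On input L, block {0,4,5,6,7} splits into {4,5,7} and {0,6}.
Refine {4,5,7} on symbol R: members go to different blocks, giving {4,5} and {7}.
The partition is now stable with 5 blocks: {3} | {4,5} | {2} | {0,6} | {7}.
The equivalence class containing 6 is {0,6}, of size 2.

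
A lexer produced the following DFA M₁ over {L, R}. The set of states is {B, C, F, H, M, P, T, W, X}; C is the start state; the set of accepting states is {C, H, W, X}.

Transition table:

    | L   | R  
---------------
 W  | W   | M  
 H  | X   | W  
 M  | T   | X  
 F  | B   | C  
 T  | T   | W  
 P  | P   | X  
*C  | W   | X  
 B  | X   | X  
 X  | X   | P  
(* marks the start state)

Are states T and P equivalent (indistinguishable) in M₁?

Yes

States {B,F,H} cannot be reached from the start state, so discard them.
P0 = {C,W,X} | {M,P,T}.
On input R, block {C,W,X} splits into {W,X} and {C}.
The partition is now stable with 3 blocks: {W,X} | {M,P,T} | {C}.
T and P lie in the same block of the stable partition, so they are equivalent — no string distinguishes them.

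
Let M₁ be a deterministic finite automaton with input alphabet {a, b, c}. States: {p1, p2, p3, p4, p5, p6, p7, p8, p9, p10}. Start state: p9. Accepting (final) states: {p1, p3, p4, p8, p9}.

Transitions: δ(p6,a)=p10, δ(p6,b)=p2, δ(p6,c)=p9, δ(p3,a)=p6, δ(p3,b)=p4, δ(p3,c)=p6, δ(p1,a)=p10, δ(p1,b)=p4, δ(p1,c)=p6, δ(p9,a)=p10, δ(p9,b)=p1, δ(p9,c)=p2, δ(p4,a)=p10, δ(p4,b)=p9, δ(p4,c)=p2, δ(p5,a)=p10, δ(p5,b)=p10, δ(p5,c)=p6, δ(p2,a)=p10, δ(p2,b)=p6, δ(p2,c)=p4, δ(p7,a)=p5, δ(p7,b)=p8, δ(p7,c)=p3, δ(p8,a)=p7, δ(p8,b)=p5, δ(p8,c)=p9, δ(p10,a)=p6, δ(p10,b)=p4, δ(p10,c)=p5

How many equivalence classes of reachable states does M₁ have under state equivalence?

4

States {p3,p7,p8} cannot be reached from the start state, so discard them.
Start with accepting vs non-accepting: {p1,p4,p9} | {p2,p5,p6,p10}.
Refine {p2,p5,p6,p10} on symbol b: members go to different blocks, giving {p2,p5,p6} and {p10}.
Split {p2,p5,p6} by δ(·,b) → {p2,p6} and {p5}.
Stable partition: {p1,p4,p9} | {p2,p6} | {p10} | {p5} — 4 equivalence classes.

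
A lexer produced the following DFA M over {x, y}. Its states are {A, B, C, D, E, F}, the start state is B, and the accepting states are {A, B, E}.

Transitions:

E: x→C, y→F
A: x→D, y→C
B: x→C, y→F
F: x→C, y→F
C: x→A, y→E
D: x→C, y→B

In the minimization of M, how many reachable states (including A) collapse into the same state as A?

1

P0 = {A,B,E} | {C,D,F}.
On input x, block {C,D,F} splits into {D,F} and {C}.
Refine {A,B,E} on symbol x: members go to different blocks, giving {B,E} and {A}.
On input y, block {D,F} splits into {D} and {F}.
The partition is now stable with 5 blocks: {B,E} | {D} | {C} | {A} | {F}.
The equivalence class containing A is {A}, of size 1.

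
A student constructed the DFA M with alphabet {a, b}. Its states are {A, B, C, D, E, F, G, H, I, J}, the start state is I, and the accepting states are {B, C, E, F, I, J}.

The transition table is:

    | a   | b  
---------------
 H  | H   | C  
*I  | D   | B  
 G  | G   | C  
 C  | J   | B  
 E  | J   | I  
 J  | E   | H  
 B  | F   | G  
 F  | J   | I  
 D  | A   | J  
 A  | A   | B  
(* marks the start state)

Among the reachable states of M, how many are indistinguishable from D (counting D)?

Every state is reachable, so we keep all 10.
Start with accepting vs non-accepting: {B,C,E,F,I,J} | {A,D,G,H}.
Split {B,C,E,F,I,J} by δ(·,a) → {B,C,E,F,J} and {I}.
On input b, block {B,C,E,F,J} splits into {B,J} and {E,F} and {C}.
On input b, block {A,D,G,H} splits into {A,D} and {G,H}.
No further refinement is possible. Final partition (6 blocks): {B,J} | {A,D} | {I} | {E,F} | {C} | {G,H}.
State D belongs to the block {A,D}, which has 2 states.

2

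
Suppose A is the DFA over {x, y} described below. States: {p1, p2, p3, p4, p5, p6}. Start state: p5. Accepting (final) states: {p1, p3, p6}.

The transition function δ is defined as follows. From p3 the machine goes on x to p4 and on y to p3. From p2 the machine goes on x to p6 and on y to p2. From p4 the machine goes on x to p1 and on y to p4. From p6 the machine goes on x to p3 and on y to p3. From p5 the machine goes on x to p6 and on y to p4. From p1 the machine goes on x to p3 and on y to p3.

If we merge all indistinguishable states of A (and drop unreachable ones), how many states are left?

3

States {p2} cannot be reached from the start state, so discard them.
Initial partition by acceptance: {p1,p3,p6} | {p4,p5}.
On input x, block {p1,p3,p6} splits into {p1,p6} and {p3}.
Stable partition: {p1,p6} | {p4,p5} | {p3} — 3 equivalence classes.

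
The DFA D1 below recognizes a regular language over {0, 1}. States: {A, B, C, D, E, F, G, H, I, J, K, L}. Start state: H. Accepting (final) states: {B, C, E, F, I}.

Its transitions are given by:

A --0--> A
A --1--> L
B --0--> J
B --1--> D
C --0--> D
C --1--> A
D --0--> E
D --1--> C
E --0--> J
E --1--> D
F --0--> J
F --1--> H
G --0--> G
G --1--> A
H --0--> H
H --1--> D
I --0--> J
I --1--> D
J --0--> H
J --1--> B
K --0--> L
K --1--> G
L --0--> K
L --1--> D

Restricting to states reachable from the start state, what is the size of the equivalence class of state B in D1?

2

First remove the unreachable states {F,I}; 10 states remain.
Initial partition by acceptance: {B,C,E} | {A,D,G,H,J,K,L}.
On input 0, block {A,D,G,H,J,K,L} splits into {A,G,H,J,K,L} and {D}.
Refine {B,C,E} on symbol 0: members go to different blocks, giving {B,E} and {C}.
Split {A,G,H,J,K,L} by δ(·,1) → {A,G,K} and {H,L} and {J}.
Refine {A,G,K} on symbol 0: members go to different blocks, giving {A,G} and {K}.
Refine {A,G} on symbol 1: members go to different blocks, giving {A} and {G}.
Split {H,L} by δ(·,0) → {H} and {L}.
Stable partition: {B,E} | {A} | {D} | {C} | {H} | {J} | {K} | {G} | {L} — 9 equivalence classes.
State B belongs to the block {B,E}, which has 2 states.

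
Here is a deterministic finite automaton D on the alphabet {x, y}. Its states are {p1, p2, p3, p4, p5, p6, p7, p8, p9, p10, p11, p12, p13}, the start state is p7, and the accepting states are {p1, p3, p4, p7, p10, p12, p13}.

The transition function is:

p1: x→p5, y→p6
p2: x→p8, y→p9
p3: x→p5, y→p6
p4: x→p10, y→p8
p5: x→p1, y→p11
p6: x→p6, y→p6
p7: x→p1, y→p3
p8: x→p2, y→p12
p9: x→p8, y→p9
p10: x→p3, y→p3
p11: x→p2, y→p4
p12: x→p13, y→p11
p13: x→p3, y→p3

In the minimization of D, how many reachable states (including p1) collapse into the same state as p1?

Every state is reachable, so we keep all 13.
Initial partition by acceptance: {p1,p3,p4,p7,p10,p12,p13} | {p2,p5,p6,p8,p9,p11}.
Refine {p1,p3,p4,p7,p10,p12,p13} on symbol x: members go to different blocks, giving {p4,p7,p10,p12,p13} and {p1,p3}.
Split {p4,p7,p10,p12,p13} by δ(·,x) → {p7,p10,p13} and {p4,p12}.
Split {p2,p5,p6,p8,p9,p11} by δ(·,x) → {p2,p6,p8,p9,p11} and {p5}.
On input y, block {p2,p6,p8,p9,p11} splits into {p2,p6,p9} and {p8,p11}.
On input x, block {p2,p6,p9} splits into {p2,p9} and {p6}.
No further refinement is possible. Final partition (7 blocks): {p7,p10,p13} | {p2,p9} | {p1,p3} | {p4,p12} | {p5} | {p8,p11} | {p6}.
State p1 belongs to the block {p1,p3}, which has 2 states.

2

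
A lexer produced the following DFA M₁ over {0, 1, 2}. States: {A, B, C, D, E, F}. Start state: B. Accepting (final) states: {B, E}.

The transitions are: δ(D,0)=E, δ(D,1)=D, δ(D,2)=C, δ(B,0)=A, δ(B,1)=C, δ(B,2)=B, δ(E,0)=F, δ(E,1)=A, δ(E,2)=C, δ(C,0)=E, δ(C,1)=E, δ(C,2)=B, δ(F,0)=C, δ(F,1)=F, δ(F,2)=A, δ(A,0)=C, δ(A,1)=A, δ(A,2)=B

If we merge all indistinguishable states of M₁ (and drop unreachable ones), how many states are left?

States {D} cannot be reached from the start state, so discard them.
P0 = {B,E} | {A,C,F}.
On input 2, block {B,E} splits into {B} and {E}.
On input 0, block {A,C,F} splits into {A,F} and {C}.
On input 2, block {A,F} splits into {A} and {F}.
Stable partition: {B} | {A} | {E} | {C} | {F} — 5 equivalence classes.

5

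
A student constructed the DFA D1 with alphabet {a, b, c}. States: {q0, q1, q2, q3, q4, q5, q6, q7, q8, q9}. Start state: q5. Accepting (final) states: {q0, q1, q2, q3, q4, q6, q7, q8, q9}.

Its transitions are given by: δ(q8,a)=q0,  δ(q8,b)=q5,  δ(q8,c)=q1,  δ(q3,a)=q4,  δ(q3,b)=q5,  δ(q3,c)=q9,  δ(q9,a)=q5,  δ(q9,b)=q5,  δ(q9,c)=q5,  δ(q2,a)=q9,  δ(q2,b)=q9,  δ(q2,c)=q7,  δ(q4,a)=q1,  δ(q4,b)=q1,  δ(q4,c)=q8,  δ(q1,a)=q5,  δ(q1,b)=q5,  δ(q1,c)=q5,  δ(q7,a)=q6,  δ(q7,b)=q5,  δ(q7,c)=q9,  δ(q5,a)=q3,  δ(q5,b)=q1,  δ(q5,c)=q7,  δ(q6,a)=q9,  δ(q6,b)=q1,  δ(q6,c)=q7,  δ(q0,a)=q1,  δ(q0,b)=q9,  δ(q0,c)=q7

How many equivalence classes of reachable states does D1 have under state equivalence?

4

Reachable states from the start: {q0,q1,q3,q4,q5,q6,q7,q8,q9}. Unreachable: {q2} — drop them.
Initial partition by acceptance: {q0,q1,q3,q4,q6,q7,q8,q9} | {q5}.
Split {q0,q1,q3,q4,q6,q7,q8,q9} by δ(·,a) → {q0,q3,q4,q6,q7,q8} and {q1,q9}.
Split {q0,q3,q4,q6,q7,q8} by δ(·,a) → {q0,q4,q6} and {q3,q7,q8}.
The partition is now stable with 4 blocks: {q0,q4,q6} | {q5} | {q1,q9} | {q3,q7,q8}.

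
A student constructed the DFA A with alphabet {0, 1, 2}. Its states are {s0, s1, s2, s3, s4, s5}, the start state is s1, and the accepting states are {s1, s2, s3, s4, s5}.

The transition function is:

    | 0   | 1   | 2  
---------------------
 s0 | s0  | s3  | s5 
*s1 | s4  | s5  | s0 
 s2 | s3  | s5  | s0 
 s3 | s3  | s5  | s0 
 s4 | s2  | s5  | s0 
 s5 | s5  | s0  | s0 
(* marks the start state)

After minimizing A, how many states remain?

All states are reachable from the start state.
Start with accepting vs non-accepting: {s1,s2,s3,s4,s5} | {s0}.
Refine {s1,s2,s3,s4,s5} on symbol 1: members go to different blocks, giving {s1,s2,s3,s4} and {s5}.
Stable partition: {s1,s2,s3,s4} | {s0} | {s5} — 3 equivalence classes.

3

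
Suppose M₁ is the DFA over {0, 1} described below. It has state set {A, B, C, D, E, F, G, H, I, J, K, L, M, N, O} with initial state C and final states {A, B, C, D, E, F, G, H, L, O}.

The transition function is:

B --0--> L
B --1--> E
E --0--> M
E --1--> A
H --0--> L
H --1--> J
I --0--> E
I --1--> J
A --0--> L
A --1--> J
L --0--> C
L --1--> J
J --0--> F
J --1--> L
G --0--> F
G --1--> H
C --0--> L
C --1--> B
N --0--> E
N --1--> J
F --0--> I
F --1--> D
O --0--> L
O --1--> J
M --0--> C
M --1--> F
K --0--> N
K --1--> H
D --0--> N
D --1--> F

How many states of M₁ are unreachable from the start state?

BFS from C reaches {A, B, C, D, E, F, I, J, L, M, N}; the 4 state(s) G, H, K, O are never visited.

4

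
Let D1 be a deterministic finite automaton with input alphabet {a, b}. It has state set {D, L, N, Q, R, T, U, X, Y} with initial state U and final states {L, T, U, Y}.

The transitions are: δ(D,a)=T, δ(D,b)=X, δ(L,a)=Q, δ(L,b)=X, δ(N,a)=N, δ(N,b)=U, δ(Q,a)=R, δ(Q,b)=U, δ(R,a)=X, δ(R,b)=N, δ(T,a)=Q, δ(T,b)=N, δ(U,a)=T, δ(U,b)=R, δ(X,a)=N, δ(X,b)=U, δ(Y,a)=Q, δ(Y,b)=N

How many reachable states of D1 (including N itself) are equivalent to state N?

Reachable states from the start: {N,Q,R,T,U,X}. Unreachable: {D,L,Y} — drop them.
Start with accepting vs non-accepting: {T,U} | {N,Q,R,X}.
On input a, block {T,U} splits into {T} and {U}.
On input b, block {N,Q,R,X} splits into {N,Q,X} and {R}.
Split {N,Q,X} by δ(·,a) → {N,X} and {Q}.
The partition is now stable with 5 blocks: {T} | {N,X} | {U} | {R} | {Q}.
State N belongs to the block {N,X}, which has 2 states.

2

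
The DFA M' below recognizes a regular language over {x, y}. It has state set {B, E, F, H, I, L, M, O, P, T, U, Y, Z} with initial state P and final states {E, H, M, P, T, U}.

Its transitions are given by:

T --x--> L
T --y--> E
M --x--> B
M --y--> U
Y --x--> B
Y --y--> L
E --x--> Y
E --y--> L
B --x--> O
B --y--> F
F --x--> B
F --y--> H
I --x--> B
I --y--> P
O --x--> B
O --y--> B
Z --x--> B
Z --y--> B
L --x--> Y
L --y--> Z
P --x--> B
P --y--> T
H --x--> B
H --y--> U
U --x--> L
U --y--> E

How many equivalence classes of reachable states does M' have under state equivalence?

First remove the unreachable states {I,M}; 11 states remain.
P0 = {E,H,P,T,U} | {B,F,L,O,Y,Z}.
Refine {E,H,P,T,U} on symbol y: members go to different blocks, giving {H,P,T,U} and {E}.
On input y, block {H,P,T,U} splits into {T,U} and {H,P}.
Split {B,F,L,O,Y,Z} by δ(·,y) → {B,L,O,Y,Z} and {F}.
Refine {B,L,O,Y,Z} on symbol y: members go to different blocks, giving {L,O,Y,Z} and {B}.
Refine {L,O,Y,Z} on symbol x: members go to different blocks, giving {O,Y,Z} and {L}.
Refine {O,Y,Z} on symbol y: members go to different blocks, giving {O,Z} and {Y}.
Stable partition: {T,U} | {O,Z} | {E} | {H,P} | {F} | {B} | {L} | {Y} — 8 equivalence classes.

8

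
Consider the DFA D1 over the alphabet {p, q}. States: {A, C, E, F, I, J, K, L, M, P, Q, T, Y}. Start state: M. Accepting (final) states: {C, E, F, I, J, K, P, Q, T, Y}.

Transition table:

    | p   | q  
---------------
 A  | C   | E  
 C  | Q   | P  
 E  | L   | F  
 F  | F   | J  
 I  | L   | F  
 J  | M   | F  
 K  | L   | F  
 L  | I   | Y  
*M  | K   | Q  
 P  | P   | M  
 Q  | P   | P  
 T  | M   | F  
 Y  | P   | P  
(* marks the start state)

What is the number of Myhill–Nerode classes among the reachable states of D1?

5

States {A,C,E,T} cannot be reached from the start state, so discard them.
Initial partition by acceptance: {F,I,J,K,P,Q,Y} | {L,M}.
On input p, block {F,I,J,K,P,Q,Y} splits into {F,P,Q,Y} and {I,J,K}.
Refine {F,P,Q,Y} on symbol q: members go to different blocks, giving {Q,Y} and {F} and {P}.
The partition is now stable with 5 blocks: {Q,Y} | {L,M} | {I,J,K} | {F} | {P}.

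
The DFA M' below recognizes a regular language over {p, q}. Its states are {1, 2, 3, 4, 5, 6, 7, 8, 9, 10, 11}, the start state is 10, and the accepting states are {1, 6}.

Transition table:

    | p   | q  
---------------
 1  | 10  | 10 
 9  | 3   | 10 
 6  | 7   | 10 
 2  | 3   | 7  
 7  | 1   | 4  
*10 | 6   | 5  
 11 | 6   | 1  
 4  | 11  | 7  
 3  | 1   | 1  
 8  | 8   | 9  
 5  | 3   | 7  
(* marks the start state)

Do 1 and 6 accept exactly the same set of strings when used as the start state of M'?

Reachable states from the start: {1,3,4,5,6,7,10,11}. Unreachable: {2,8,9} — drop them.
Initial partition by acceptance: {1,6} | {3,4,5,7,10,11}.
Refine {3,4,5,7,10,11} on symbol p: members go to different blocks, giving {3,7,10,11} and {4,5}.
On input q, block {3,7,10,11} splits into {3,11} and {7,10}.
No further refinement is possible. Final partition (4 blocks): {1,6} | {3,11} | {4,5} | {7,10}.
1 and 6 lie in the same block of the stable partition, so they are equivalent — no string distinguishes them.

Yes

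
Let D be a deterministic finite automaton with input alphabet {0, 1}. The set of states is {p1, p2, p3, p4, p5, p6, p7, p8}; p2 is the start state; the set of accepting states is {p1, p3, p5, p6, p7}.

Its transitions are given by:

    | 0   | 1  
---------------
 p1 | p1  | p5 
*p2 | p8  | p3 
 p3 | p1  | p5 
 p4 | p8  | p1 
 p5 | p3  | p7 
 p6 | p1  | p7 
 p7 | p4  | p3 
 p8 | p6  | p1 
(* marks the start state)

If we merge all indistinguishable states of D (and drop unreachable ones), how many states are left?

Start with accepting vs non-accepting: {p1,p3,p5,p6,p7} | {p2,p4,p8}.
On input 0, block {p1,p3,p5,p6,p7} splits into {p1,p3,p5,p6} and {p7}.
On input 1, block {p1,p3,p5,p6} splits into {p1,p3} and {p5,p6}.
Refine {p2,p4,p8} on symbol 0: members go to different blocks, giving {p2,p4} and {p8}.
Stable partition: {p1,p3} | {p2,p4} | {p7} | {p5,p6} | {p8} — 5 equivalence classes.

5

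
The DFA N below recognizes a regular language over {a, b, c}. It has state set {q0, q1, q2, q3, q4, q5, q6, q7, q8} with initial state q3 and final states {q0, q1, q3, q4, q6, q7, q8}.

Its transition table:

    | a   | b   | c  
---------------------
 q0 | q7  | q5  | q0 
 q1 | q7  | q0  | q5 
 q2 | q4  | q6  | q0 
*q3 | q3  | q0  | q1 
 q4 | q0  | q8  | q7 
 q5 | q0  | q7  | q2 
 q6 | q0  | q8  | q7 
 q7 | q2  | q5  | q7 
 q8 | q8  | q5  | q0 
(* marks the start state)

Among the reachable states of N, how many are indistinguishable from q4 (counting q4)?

2

All states are reachable from the start state.
P0 = {q0,q1,q3,q4,q6,q7,q8} | {q2,q5}.
Split {q0,q1,q3,q4,q6,q7,q8} by δ(·,a) → {q0,q1,q3,q4,q6,q8} and {q7}.
Refine {q0,q1,q3,q4,q6,q8} on symbol a: members go to different blocks, giving {q3,q4,q6,q8} and {q0,q1}.
Refine {q3,q4,q6,q8} on symbol a: members go to different blocks, giving {q3,q8} and {q4,q6}.
Split {q3,q8} by δ(·,b) → {q3} and {q8}.
On input a, block {q2,q5} splits into {q2} and {q5}.
Refine {q0,q1} on symbol b: members go to different blocks, giving {q0} and {q1}.
Stable partition: {q3} | {q2} | {q7} | {q0} | {q4,q6} | {q8} | {q5} | {q1} — 8 equivalence classes.
State q4 belongs to the block {q4,q6}, which has 2 states.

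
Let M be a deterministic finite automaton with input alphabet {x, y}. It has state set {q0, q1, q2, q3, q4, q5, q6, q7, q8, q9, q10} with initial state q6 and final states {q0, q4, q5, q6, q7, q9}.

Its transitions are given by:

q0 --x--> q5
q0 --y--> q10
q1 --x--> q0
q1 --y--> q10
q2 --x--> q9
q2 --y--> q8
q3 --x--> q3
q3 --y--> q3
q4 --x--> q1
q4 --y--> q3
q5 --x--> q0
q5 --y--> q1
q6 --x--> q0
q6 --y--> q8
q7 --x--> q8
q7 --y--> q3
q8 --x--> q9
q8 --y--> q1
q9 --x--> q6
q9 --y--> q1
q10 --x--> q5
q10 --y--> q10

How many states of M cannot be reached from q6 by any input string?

4

Starting at q6 and following transitions, the reachable set is {q0, q1, q5, q6, q8, q9, q10}. That leaves q2, q3, q4, q7 unreachable — 4 in total.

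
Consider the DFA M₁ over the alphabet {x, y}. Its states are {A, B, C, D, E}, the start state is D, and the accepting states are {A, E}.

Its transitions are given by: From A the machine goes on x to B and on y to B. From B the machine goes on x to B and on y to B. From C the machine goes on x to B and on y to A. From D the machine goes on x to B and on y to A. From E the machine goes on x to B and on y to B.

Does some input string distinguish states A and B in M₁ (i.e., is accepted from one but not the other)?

Yes

Reachable states from the start: {A,B,D}. Unreachable: {C,E} — drop them.
Initial partition by acceptance: {A} | {B,D}.
Refine {B,D} on symbol y: members go to different blocks, giving {B} and {D}.
Stable partition: {A} | {B} | {D} — 3 equivalence classes.
A and B end up in different blocks, so they are distinguishable. For instance, the string 'ε' is accepted from only A.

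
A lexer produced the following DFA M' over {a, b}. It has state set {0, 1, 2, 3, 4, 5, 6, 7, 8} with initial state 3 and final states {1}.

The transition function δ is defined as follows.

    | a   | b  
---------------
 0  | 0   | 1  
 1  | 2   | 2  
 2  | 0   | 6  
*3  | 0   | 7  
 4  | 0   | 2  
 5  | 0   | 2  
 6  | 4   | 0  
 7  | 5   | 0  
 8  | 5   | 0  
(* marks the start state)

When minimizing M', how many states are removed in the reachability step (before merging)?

1

Starting at 3 and following transitions, the reachable set is {0, 1, 2, 3, 4, 5, 6, 7}. That leaves 8 unreachable — 1 in total.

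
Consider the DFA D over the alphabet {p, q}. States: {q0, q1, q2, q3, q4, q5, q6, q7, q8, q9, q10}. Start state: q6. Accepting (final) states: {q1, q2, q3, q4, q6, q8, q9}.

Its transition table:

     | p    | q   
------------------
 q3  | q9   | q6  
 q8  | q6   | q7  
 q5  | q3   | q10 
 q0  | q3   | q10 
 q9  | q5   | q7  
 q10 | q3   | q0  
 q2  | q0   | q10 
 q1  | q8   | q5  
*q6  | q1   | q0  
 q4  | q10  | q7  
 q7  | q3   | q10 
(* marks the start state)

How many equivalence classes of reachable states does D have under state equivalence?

4

Reachable states from the start: {q0,q1,q3,q5,q6,q7,q8,q9,q10}. Unreachable: {q2,q4} — drop them.
Initial partition by acceptance: {q1,q3,q6,q8,q9} | {q0,q5,q7,q10}.
Refine {q1,q3,q6,q8,q9} on symbol p: members go to different blocks, giving {q1,q3,q6,q8} and {q9}.
Split {q1,q3,q6,q8} by δ(·,p) → {q1,q6,q8} and {q3}.
No further refinement is possible. Final partition (4 blocks): {q1,q6,q8} | {q0,q5,q7,q10} | {q9} | {q3}.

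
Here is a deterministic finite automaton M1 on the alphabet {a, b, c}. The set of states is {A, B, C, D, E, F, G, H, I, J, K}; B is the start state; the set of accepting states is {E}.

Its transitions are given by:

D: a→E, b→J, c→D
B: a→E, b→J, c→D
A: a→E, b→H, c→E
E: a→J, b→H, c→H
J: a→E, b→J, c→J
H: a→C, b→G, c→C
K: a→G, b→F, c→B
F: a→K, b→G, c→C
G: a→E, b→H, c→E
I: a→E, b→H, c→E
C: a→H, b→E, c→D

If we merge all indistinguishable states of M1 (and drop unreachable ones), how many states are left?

States {A,F,I,K} cannot be reached from the start state, so discard them.
Initial partition by acceptance: {E} | {B,C,D,G,H,J}.
On input a, block {B,C,D,G,H,J} splits into {B,D,G,J} and {C,H}.
On input b, block {B,D,G,J} splits into {B,D,J} and {G}.
Refine {C,H} on symbol b: members go to different blocks, giving {C} and {H}.
Stable partition: {E} | {B,D,J} | {C} | {G} | {H} — 5 equivalence classes.

5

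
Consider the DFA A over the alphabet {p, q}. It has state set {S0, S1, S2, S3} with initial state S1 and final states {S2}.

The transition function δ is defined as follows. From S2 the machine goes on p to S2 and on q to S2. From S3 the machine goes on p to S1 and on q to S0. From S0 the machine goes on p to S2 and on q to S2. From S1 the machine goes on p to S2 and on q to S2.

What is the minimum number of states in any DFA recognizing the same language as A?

2

First remove the unreachable states {S0,S3}; 2 states remain.
Initial partition by acceptance: {S2} | {S1}.
The partition is now stable with 2 blocks: {S2} | {S1}.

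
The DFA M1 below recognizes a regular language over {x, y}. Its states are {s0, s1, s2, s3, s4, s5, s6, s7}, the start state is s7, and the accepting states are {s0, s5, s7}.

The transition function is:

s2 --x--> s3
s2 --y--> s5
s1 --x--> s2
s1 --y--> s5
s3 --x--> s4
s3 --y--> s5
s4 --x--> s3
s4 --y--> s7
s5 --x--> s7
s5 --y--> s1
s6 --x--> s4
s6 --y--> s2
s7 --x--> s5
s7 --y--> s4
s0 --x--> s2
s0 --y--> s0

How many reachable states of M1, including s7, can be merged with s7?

2

First remove the unreachable states {s0,s6}; 6 states remain.
Start with accepting vs non-accepting: {s5,s7} | {s1,s2,s3,s4}.
No further refinement is possible. Final partition (2 blocks): {s5,s7} | {s1,s2,s3,s4}.
State s7 belongs to the block {s5,s7}, which has 2 states.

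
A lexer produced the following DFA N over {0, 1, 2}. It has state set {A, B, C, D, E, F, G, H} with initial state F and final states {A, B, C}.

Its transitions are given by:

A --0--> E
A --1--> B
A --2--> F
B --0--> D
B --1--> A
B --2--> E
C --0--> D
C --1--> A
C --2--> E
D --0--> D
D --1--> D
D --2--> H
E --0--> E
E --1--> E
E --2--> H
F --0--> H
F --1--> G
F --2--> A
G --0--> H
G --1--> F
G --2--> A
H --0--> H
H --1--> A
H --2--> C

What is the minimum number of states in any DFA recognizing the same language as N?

All states are reachable from the start state.
Initial partition by acceptance: {A,B,C} | {D,E,F,G,H}.
On input 1, block {D,E,F,G,H} splits into {D,E,F,G} and {H}.
On input 0, block {D,E,F,G} splits into {D,E} and {F,G}.
Refine {A,B,C} on symbol 2: members go to different blocks, giving {B,C} and {A}.
The partition is now stable with 5 blocks: {B,C} | {D,E} | {H} | {F,G} | {A}.

5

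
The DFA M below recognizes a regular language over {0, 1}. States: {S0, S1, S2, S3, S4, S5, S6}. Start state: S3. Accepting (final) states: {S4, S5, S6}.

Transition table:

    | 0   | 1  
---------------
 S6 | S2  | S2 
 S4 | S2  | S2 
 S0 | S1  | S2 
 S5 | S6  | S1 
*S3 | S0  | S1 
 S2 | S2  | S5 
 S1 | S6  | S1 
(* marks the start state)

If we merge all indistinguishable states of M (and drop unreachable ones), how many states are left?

States {S4} cannot be reached from the start state, so discard them.
P0 = {S5,S6} | {S0,S1,S2,S3}.
Split {S5,S6} by δ(·,0) → {S5} and {S6}.
Refine {S0,S1,S2,S3} on symbol 0: members go to different blocks, giving {S0,S2,S3} and {S1}.
On input 0, block {S0,S2,S3} splits into {S2,S3} and {S0}.
Refine {S2,S3} on symbol 0: members go to different blocks, giving {S2} and {S3}.
The partition is now stable with 6 blocks: {S5} | {S2} | {S6} | {S1} | {S0} | {S3}.

6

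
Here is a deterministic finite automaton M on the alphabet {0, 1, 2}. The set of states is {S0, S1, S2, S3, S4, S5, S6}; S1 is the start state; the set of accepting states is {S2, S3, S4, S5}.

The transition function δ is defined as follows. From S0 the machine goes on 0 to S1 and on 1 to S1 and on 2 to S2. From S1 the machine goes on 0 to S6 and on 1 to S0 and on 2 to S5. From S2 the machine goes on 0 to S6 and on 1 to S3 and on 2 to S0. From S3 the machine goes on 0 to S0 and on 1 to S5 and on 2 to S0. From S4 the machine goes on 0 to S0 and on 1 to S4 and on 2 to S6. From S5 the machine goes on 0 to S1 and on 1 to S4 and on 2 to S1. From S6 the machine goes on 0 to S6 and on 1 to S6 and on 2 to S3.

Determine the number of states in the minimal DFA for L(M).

Every state is reachable, so we keep all 7.
P0 = {S2,S3,S4,S5} | {S0,S1,S6}.
Stable partition: {S2,S3,S4,S5} | {S0,S1,S6} — 2 equivalence classes.

2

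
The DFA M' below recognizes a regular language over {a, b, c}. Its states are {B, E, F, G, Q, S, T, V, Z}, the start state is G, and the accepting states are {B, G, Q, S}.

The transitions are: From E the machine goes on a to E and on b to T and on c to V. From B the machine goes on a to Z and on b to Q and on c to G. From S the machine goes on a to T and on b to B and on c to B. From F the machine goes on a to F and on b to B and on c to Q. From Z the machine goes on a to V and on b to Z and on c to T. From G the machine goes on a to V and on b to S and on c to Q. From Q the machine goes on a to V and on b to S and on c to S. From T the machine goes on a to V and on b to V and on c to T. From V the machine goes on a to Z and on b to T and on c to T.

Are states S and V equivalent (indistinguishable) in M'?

No

First remove the unreachable states {E,F}; 7 states remain.
Initial partition by acceptance: {B,G,Q,S} | {T,V,Z}.
The partition is now stable with 2 blocks: {B,G,Q,S} | {T,V,Z}.
S and V end up in different blocks, so they are distinguishable. For instance, the string 'ε' is accepted from only S.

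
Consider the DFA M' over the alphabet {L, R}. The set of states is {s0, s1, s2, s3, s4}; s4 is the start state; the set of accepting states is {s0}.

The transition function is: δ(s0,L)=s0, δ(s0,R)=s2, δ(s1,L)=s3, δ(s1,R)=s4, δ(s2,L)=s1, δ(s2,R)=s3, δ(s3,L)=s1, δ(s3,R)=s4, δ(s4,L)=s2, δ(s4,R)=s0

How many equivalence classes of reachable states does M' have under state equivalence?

4

All states are reachable from the start state.
Initial partition by acceptance: {s0} | {s1,s2,s3,s4}.
Split {s1,s2,s3,s4} by δ(·,R) → {s1,s2,s3} and {s4}.
Split {s1,s2,s3} by δ(·,R) → {s1,s3} and {s2}.
Stable partition: {s0} | {s1,s3} | {s4} | {s2} — 4 equivalence classes.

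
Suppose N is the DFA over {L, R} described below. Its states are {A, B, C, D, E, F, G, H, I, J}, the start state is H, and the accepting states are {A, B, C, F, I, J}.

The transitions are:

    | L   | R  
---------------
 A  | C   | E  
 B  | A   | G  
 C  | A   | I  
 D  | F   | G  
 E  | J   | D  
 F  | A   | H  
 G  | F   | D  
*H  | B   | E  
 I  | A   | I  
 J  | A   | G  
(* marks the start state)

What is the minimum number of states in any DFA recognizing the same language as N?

Start with accepting vs non-accepting: {A,B,C,F,I,J} | {D,E,G,H}.
Refine {A,B,C,F,I,J} on symbol R: members go to different blocks, giving {A,B,F,J} and {C,I}.
On input L, block {A,B,F,J} splits into {B,F,J} and {A}.
The partition is now stable with 4 blocks: {B,F,J} | {D,E,G,H} | {C,I} | {A}.

4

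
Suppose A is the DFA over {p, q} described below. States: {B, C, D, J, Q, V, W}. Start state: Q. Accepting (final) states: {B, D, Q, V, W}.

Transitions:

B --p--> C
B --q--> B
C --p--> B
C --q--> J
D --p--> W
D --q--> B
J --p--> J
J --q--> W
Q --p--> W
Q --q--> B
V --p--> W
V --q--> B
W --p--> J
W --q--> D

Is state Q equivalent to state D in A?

First remove the unreachable states {V}; 6 states remain.
P0 = {B,D,Q,W} | {C,J}.
Split {B,D,Q,W} by δ(·,p) → {D,Q} and {B,W}.
Split {C,J} by δ(·,p) → {J} and {C}.
On input p, block {B,W} splits into {W} and {B}.
No further refinement is possible. Final partition (5 blocks): {D,Q} | {J} | {W} | {C} | {B}.
Q and D lie in the same block of the stable partition, so they are equivalent — no string distinguishes them.

Yes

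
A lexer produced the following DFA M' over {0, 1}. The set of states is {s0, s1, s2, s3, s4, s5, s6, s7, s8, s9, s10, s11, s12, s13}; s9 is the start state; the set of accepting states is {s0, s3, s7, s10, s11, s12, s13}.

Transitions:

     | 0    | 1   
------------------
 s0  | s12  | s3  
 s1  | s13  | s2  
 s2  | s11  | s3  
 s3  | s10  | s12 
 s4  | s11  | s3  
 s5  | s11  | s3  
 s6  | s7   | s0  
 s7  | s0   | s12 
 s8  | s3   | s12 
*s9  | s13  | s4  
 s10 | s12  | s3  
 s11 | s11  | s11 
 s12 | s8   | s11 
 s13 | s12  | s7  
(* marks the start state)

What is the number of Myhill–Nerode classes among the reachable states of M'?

7

First remove the unreachable states {s1,s2,s5,s6}; 10 states remain.
P0 = {s0,s3,s7,s10,s11,s12,s13} | {s4,s8,s9}.
Refine {s0,s3,s7,s10,s11,s12,s13} on symbol 0: members go to different blocks, giving {s0,s3,s7,s10,s11,s13} and {s12}.
Refine {s0,s3,s7,s10,s11,s13} on symbol 0: members go to different blocks, giving {s0,s10,s13} and {s3,s7,s11}.
On input 0, block {s4,s8,s9} splits into {s4,s8} and {s9}.
Refine {s4,s8} on symbol 1: members go to different blocks, giving {s4} and {s8}.
On input 0, block {s3,s7,s11} splits into {s3,s7} and {s11}.
No further refinement is possible. Final partition (7 blocks): {s0,s10,s13} | {s4} | {s12} | {s3,s7} | {s9} | {s8} | {s11}.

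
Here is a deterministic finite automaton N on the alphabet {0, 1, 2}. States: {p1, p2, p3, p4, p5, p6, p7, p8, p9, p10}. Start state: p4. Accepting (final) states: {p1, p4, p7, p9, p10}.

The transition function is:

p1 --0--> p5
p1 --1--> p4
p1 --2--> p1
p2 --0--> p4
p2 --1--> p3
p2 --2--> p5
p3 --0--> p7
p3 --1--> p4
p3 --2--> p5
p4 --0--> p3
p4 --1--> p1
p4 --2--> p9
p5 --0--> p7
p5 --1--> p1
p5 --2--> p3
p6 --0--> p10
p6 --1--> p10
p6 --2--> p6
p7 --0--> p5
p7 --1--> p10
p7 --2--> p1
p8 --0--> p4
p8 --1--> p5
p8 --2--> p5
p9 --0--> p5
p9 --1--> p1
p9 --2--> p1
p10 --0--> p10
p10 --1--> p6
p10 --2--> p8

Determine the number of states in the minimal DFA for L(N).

First remove the unreachable states {p2}; 9 states remain.
Start with accepting vs non-accepting: {p1,p4,p7,p9,p10} | {p3,p5,p6,p8}.
Refine {p1,p4,p7,p9,p10} on symbol 0: members go to different blocks, giving {p1,p4,p7,p9} and {p10}.
On input 1, block {p1,p4,p7,p9} splits into {p1,p4,p9} and {p7}.
Refine {p3,p5,p6,p8} on symbol 0: members go to different blocks, giving {p3,p5} and {p6} and {p8}.
Stable partition: {p1,p4,p9} | {p3,p5} | {p10} | {p7} | {p6} | {p8} — 6 equivalence classes.

6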